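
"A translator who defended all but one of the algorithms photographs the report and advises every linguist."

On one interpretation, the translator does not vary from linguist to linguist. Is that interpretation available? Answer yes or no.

That reading corresponds to *a translator* > *every linguist*.
Nothing needs to raise for *a translator* > *every linguist*, so no island constraint is at stake.

Yes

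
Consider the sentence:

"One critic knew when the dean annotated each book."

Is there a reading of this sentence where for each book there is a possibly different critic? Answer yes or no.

No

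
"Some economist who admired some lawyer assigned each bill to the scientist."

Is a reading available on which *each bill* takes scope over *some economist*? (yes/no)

Although the sentence contains a relative clause (*who admired some lawyer*), *each bill* is outside it, in the matrix VP.
Since no island is crossed, the inverse ordering is licensed alongside surface scope.

Yes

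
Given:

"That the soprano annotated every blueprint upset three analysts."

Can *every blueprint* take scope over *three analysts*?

The target quantifier *every blueprint* is part of the sentential subject *that the soprano annotated every blueprint*.
The subject-island constraint blocks QR out of a clausal subject.
The ordering *every blueprint* > *three analysts* is therefore underivable.

No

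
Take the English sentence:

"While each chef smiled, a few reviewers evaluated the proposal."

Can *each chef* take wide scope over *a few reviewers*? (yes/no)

Structurally, *each chef* is inside the adjunct clause *while each chef smiled*.
Adjuncts are opaque for quantifier raising; a quantifier in an adjunct stays inside it.
So the wide-scope reading for *each chef* is blocked.

No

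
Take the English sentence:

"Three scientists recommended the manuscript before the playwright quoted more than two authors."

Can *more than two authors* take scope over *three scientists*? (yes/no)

No

Structurally, *more than two authors* is inside the adjunct clause *before the playwright quoted more than two authors*.
Scope out of an adjunct clause is unavailable: QR respects the adjunct-island constraint.
Hence only narrow scope for *more than two authors* (under *three scientists*) survives.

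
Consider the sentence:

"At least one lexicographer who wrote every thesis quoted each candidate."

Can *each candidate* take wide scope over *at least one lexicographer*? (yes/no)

Yes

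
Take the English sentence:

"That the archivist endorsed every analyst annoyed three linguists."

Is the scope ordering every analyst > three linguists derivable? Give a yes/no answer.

No

The target quantifier *every analyst* is part of the sentential subject *that the archivist endorsed every analyst*.
The Sentential Subject Constraint rules out raising the quantifier out of the that-clause subject.
*every analyst* is confined to the island and cannot take scope over *three linguists*.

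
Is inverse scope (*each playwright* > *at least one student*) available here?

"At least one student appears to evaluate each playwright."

*each playwright* is inside a raising infinitive, which is transparent to QR (no CP barrier), so it behaves as a matrix argument.
With no island boundary between them, the object can take inverse scope over the subject via ordinary QR within the clause.

Yes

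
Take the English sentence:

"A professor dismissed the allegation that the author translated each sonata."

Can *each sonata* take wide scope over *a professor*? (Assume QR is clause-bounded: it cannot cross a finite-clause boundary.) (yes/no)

*each sonata* sits inside the complex NP *the allegation that the author translated each sonata*.
A that-clause complement to a noun is an island; QR cannot cross the NP boundary.
*each sonata* > *a professor* would require crossing that boundary, which is illicit.

No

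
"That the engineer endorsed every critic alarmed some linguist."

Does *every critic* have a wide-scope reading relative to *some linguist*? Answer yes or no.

No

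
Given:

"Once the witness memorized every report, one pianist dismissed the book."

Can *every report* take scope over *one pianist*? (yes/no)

*every report* is embedded in the adjunct clause *once the witness memorized every report*.
Adjunct clauses are scope islands: a quantifier inside an adjunct cannot raise into the matrix clause.
There is no licit LF on which *every report* c-commands *one pianist*.

No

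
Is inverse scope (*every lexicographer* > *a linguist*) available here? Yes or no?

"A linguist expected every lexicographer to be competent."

Yes

*every lexicographer* is an ECM subject; ECM complements are not islands, and the embedded quantifier may take matrix scope.
No island intervenes, so both surface and inverse scope are derivable.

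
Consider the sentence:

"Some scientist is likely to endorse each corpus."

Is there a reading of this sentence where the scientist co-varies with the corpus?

Yes

The paraphrase describes the scope ordering *each corpus* > *some scientist*.
The matrix predicate is a raising verb, whose infinitival complement is not a scope island — *each corpus* can QR into the matrix clause.
No island intervenes, so both surface and inverse scope are derivable.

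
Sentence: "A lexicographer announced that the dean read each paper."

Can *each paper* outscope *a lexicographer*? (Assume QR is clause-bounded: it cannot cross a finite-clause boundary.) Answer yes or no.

No

*each paper* sits inside the finite complement clause *that the dean read each paper*.
Under clause-bounded QR, a quantifier in an embedded finite clause cannot raise into the matrix clause.
Hence only narrow scope for *each paper* (under *a lexicographer*) survives.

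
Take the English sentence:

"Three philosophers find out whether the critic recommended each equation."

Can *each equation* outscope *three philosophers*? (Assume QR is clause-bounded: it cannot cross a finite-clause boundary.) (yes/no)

The target quantifier *each equation* is part of the embedded question *whether the critic recommended each equation*.
Embedded wh-clauses are opaque for QR, so the quantifier stays inside the question.
So *each equation* cannot raise to a position above *three philosophers*.

No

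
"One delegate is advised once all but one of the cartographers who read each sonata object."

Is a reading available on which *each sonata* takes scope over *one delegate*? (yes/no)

No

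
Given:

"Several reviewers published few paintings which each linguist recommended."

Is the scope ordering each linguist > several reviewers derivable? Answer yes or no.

No

The DP *each linguist* is contained in the relative clause *which each linguist recommended* modifying *few paintings*.
The relative clause forms an island for QR, so the quantifier is confined to the head noun's restrictor.
So *each linguist* cannot raise to a position above *several reviewers*.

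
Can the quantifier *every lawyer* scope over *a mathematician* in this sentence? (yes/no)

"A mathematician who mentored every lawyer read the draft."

No

*every lawyer* sits inside the relative clause *who mentored every lawyer*.
QR out of a relative clause is ruled out by the relative-clause island constraint.
The inverse ordering *every lawyer* > *a mathematician* is therefore underivable.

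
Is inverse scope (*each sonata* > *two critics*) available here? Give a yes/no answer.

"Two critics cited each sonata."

Yes

*each sonata* is the matrix object and *two critics* the matrix subject; the two are clausemates.
Since no island is crossed, the inverse ordering is licensed alongside surface scope.
Both orderings are possible: *two critics* > *each sonata* and *each sonata* > *two critics*.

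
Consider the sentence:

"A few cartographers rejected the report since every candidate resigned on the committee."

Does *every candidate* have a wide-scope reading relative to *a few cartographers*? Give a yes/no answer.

The DP *every candidate* is contained in the adjunct clause *since every candidate resigned on the committee*.
Since the clause is an adjunct (not a complement), the Adjunct Condition blocks QR across its edge.
The inverse ordering *every candidate* > *a few cartographers* is therefore underivable.

No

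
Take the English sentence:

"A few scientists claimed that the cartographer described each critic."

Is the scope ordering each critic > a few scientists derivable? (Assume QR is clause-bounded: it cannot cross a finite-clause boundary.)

No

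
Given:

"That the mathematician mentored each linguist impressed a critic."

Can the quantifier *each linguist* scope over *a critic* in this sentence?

No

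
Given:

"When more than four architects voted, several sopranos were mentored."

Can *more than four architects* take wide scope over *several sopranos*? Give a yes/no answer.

No

Structurally, *more than four architects* is inside the adjunct clause *when more than four architects voted*.
Scope out of an adjunct clause is unavailable: QR respects the adjunct-island constraint.
So the wide-scope reading for *more than four architects* is blocked.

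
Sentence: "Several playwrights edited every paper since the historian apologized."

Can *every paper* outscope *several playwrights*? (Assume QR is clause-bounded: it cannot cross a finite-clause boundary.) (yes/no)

*every paper* is a matrix argument; the adjunct is an island but the target quantifier is outside it.
QR within a single clause is free, so the lower quantifier may take scope over the higher one.
Both orderings are possible: *several playwrights* > *every paper* and *every paper* > *several playwrights*.

Yes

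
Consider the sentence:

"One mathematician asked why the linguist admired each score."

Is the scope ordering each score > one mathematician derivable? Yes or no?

No

The target quantifier *each score* is part of the embedded question *why the linguist admired each score*.
QR across an interrogative CP boundary is ruled out as a wh-island violation.
The inverse ordering *each score* > *one mathematician* is therefore underivable.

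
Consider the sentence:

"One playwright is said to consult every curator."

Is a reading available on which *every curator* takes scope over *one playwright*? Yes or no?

Yes

Infinitival complements of raising predicates do not block QR; *every curator* and *one playwright* are effectively clausemates.
QR within a single clause is free, so the lower quantifier may take scope over the higher one.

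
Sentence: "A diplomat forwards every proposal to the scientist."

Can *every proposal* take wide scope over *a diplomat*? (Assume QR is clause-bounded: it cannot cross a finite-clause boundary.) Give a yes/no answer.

*every proposal* is the matrix object and *a diplomat* the matrix subject; the two are clausemates.
With no island boundary between them, the object can take inverse scope over the subject via ordinary QR within the clause.
Both orderings are possible: *a diplomat* > *every proposal* and *every proposal* > *a diplomat*.

Yes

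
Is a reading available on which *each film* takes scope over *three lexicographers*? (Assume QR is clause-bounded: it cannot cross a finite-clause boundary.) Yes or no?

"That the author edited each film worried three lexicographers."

No

The DP *each film* is contained in the sentential subject *that the author edited each film*.
Sentential subjects are islands: a quantifier inside the subject clause cannot raise over the matrix predicate.
*each film* is confined to the island and cannot take scope over *three lexicographers*.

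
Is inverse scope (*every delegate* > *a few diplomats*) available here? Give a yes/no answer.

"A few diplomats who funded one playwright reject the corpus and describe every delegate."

The DP *every delegate* is contained in one conjunct of the coordinate structure (*describe every delegate*).
A quantifier cannot raise out of one conjunct of a coordination across the whole coordinate structure — the CSC applies to QR.
So the wide-scope reading for *every delegate* is blocked.

No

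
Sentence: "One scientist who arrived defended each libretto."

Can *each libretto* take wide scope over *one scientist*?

Yes

*each libretto* is a matrix argument; only *one scientist* is modified by the relative clause *who arrived*, so the RC island is irrelevant to the target quantifier.
Since no island is crossed, the inverse ordering is licensed alongside surface scope.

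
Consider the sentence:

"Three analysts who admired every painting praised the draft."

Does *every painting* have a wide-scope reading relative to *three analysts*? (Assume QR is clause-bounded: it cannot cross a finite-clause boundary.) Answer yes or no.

The DP *every painting* is contained in the relative clause *who admired every painting*.
QR out of a relative clause is ruled out by the relative-clause island constraint.
So the wide-scope reading for *every painting* is blocked.

No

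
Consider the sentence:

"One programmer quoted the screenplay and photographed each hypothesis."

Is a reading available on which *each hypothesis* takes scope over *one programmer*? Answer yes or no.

*each hypothesis* is embedded in one conjunct of the coordinate structure (*photographed each hypothesis*).
A quantifier cannot raise out of one conjunct of a coordination across the whole coordinate structure — the CSC applies to QR.
There is no licit LF on which *each hypothesis* c-commands *one programmer*.

No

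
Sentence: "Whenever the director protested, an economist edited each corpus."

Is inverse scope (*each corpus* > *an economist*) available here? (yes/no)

Yes

Although there is an adjunct clause, *each corpus* is in the main clause, not inside the adjunct.
No island intervenes, so both surface and inverse scope are derivable.
Both orderings are possible: *an economist* > *each corpus* and *each corpus* > *an economist*.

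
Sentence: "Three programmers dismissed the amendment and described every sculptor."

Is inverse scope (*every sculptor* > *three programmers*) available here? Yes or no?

*every sculptor* is embedded in one conjunct of the coordinate structure (*described every sculptor*).
A quantifier cannot raise out of one conjunct of a coordination across the whole coordinate structure — the CSC applies to QR.
Hence only narrow scope for *every sculptor* (under *three programmers*) survives.

No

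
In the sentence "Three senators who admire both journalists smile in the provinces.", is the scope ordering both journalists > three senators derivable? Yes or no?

*both journalists* is embedded in the relative clause *who admire both journalists*.
QR out of a relative clause is ruled out by the relative-clause island constraint.
So *both journalists* cannot raise to a position above *three senators*.

No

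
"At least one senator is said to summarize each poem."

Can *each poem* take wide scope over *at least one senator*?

Yes

Infinitival complements of raising predicates do not block QR; *each poem* and *at least one senator* are effectively clausemates.
No island intervenes, so both surface and inverse scope are derivable.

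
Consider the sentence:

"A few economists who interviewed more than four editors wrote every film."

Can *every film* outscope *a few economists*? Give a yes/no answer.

Yes

*every film* sits in the matrix clause, not in the relative clause on *a few economists*.
Since no island is crossed, the inverse ordering is licensed alongside surface scope.
The sentence is scopally ambiguous between *a few economists* > *every film* and *every film* > *a few economists*.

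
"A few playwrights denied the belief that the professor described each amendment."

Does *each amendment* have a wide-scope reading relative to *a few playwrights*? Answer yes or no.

No

*each amendment* is embedded in the complex NP *the belief that the professor described each amendment*.
A that-clause complement to a noun is an island; QR cannot cross the NP boundary.
*each amendment* > *a few playwrights* would require crossing that boundary, which is illicit.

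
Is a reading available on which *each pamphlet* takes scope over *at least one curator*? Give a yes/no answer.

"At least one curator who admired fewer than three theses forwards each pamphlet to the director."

Although the sentence contains a relative clause (*who admired fewer than three theses*), *each pamphlet* is outside it, in the matrix VP.
Since no island is crossed, the inverse ordering is licensed alongside surface scope.

Yes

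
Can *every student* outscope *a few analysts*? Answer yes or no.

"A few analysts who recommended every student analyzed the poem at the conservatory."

No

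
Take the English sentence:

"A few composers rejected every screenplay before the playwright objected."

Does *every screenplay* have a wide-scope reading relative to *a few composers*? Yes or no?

Yes

The adjunct clause does not contain *every screenplay*, which is the matrix object.
Ordinary QR to a clause-peripheral position gives the wide-scope LF for the lower DP.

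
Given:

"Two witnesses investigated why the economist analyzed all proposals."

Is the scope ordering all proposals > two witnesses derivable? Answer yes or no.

No

Structurally, *all proposals* is inside the embedded question *why the economist analyzed all proposals*.
Embedded wh-clauses are opaque for QR, so the quantifier stays inside the question.
So the wide-scope reading for *all proposals* is blocked.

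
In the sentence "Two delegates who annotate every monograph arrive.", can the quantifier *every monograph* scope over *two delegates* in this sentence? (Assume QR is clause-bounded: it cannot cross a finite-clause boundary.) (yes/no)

*every monograph* sits inside the relative clause *who annotate every monograph*.
Relative clauses are scope islands: a quantifier cannot QR out of a relative clause to take scope in the matrix clause.
So the wide-scope reading for *every monograph* is blocked.

No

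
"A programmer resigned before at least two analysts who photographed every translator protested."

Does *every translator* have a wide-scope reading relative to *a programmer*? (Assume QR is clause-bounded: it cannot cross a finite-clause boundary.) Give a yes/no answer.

No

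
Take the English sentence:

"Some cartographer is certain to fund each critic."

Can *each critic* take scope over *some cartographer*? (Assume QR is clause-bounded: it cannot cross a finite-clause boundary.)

Yes

*each critic* is inside a raising infinitive, which is transparent to QR (no CP barrier), so it behaves as a matrix argument.
No island intervenes, so both surface and inverse scope are derivable.
The sentence is scopally ambiguous between *some cartographer* > *each critic* and *each critic* > *some cartographer*.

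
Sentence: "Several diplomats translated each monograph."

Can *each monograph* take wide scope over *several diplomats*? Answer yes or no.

Yes

Both DPs are arguments of the same predicate; there is no clause or island boundary between them.
Ordinary QR to a clause-peripheral position gives the wide-scope LF for the lower DP.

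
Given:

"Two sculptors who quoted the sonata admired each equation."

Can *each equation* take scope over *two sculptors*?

Yes

*each equation* is a matrix argument; only *two sculptors* is modified by the relative clause *who quoted the sonata*, so the RC island is irrelevant to the target quantifier.
Ordinary QR to a clause-peripheral position gives the wide-scope LF for the lower DP.
The sentence is scopally ambiguous between *two sculptors* > *each equation* and *each equation* > *two sculptors*.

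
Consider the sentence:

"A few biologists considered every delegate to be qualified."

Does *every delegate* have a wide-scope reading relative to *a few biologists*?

Yes

*every delegate* is the subject of an ECM infinitive — the infinitival complement of an ECM verb is not a scope island, so *every delegate* can raise into the matrix clause.
With no island boundary between them, the object can take inverse scope over the subject via ordinary QR within the clause.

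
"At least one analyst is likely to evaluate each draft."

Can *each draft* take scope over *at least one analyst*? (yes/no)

*each draft* is inside a raising infinitive, which is transparent to QR (no CP barrier), so it behaves as a matrix argument.
QR within a single clause is free, so the lower quantifier may take scope over the higher one.

Yes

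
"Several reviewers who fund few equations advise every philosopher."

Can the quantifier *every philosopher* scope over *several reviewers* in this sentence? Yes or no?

*every philosopher* sits in the matrix clause, not in the relative clause on *several reviewers*.
QR within a single clause is free, so the lower quantifier may take scope over the higher one.

Yes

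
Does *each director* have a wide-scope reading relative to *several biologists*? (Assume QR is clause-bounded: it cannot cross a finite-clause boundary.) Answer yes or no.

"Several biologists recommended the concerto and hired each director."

The DP *each director* is contained in one conjunct of the coordinate structure (*hired each director*).
A quantifier cannot raise out of one conjunct of a coordination across the whole coordinate structure — the CSC applies to QR.
So *each director* cannot raise high enough to outscope *several biologists*; only the surface ordering *several biologists* > *each director* is available.

No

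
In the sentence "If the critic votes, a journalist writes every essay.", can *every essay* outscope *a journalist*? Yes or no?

Although there is an adjunct clause, *every essay* is in the main clause, not inside the adjunct.
Clause-internal QR can adjoin the lower DP above the subject, yielding the inverse reading.

Yes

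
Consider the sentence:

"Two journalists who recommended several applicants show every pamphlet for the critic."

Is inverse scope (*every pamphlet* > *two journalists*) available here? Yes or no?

Yes

*every pamphlet* is a matrix argument; only *two journalists* is modified by the relative clause *who recommended several applicants*, so the RC island is irrelevant to the target quantifier.
Since no island is crossed, the inverse ordering is licensed alongside surface scope.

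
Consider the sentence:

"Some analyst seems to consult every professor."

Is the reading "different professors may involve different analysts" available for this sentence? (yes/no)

Yes

The described interpretation is the *every professor* > *some analyst* scoping.
*every professor* is the object of the infinitival complement of a raising predicate; raising infinitives are transparent for QR, so the two DPs are in effect clausemates.
Clause-internal QR can adjoin the lower DP above the subject, yielding the inverse reading.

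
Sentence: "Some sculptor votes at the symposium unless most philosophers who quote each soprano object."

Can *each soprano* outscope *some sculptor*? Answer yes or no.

No

The DP *each soprano* is contained in the relative clause *who quote each soprano*, which is itself inside the adjunct *unless most philosophers who quote each soprano object*.
Even if one barrier were somehow void, the other would still block QR.
There is no licit LF on which *each soprano* c-commands *some sculptor*.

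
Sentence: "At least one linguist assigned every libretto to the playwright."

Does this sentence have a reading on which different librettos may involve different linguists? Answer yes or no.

Yes

The described interpretation is the *every libretto* > *at least one linguist* scoping.
*at least one linguist* and *every libretto* are co-arguments of the matrix verb, with nothing but a clause-internal boundary between them.
Clause-internal QR can adjoin the lower DP above the subject, yielding the inverse reading.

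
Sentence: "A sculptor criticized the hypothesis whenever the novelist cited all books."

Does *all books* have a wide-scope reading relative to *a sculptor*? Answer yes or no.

No

*all books* is embedded in the adjunct clause *whenever the novelist cited all books*.
Since the clause is an adjunct (not a complement), the Adjunct Condition blocks QR across its edge.
Hence only narrow scope for *all books* (under *a sculptor*) survives.
(Only the surface reading survives: one fixed sculptor with respect to all the relevant books.)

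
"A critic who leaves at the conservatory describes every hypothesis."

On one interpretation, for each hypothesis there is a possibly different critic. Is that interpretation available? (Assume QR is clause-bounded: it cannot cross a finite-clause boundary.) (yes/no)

That reading corresponds to *every hypothesis* > *a critic*.
The relative clause *who leaves at the conservatory* modifies *a critic*, but *every hypothesis* is not inside that relative clause — it is an argument of the matrix verb.
QR within a single clause is free, so the lower quantifier may take scope over the higher one.

Yes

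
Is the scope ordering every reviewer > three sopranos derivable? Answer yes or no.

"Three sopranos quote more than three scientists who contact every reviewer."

No

*every reviewer* occurs within the relative clause *who contact every reviewer* modifying *more than three scientists*.
Relative clauses are scope islands: a quantifier cannot QR out of a relative clause to take scope in the matrix clause.
So *every reviewer* cannot raise to a position above *three sopranos*.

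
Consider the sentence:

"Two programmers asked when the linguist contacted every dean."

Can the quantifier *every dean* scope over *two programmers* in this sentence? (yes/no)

No

The DP *every dean* is contained in the embedded question *when the linguist contacted every dean*.
An indirect question is a wh-island; the filled [Spec,CP] blocks QR across the CP edge.
There is no licit LF on which *every dean* c-commands *two programmers*.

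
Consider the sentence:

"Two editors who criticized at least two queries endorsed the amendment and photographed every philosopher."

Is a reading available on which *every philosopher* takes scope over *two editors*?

No

*every philosopher* sits inside one conjunct of the coordinate structure (*photographed every philosopher*).
Coordinate structures are islands for non-across-the-board movement, QR included.
*every philosopher* is confined to the island and cannot take scope over *two editors*.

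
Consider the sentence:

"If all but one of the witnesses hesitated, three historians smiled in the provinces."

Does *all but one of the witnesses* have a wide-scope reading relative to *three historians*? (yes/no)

The target quantifier *all but one of the witnesses* is part of the adjunct clause *if all but one of the witnesses hesitated*.
Scope out of an adjunct clause is unavailable: QR respects the adjunct-island constraint.
So the wide-scope reading for *all but one of the witnesses* is blocked.

No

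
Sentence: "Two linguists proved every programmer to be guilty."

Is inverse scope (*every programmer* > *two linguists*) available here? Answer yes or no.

Yes

*every programmer* is an ECM subject; ECM complements are not islands, and the embedded quantifier may take matrix scope.
No island intervenes, so both surface and inverse scope are derivable.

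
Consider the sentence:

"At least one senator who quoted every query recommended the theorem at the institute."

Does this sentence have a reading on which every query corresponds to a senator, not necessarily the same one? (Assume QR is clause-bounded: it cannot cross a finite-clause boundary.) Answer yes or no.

This is the *every query* > *at least one senator* reading.
Structurally, *every query* is inside the relative clause *who quoted every query*.
Relative clauses are scope islands: a quantifier cannot QR out of a relative clause to take scope in the matrix clause.
So *every query* cannot raise to a position above *at least one senator*.

No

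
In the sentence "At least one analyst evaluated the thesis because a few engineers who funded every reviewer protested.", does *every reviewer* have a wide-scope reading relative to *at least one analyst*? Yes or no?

The DP *every reviewer* is contained in the relative clause *who funded every reviewer*, which is itself inside the adjunct *because a few engineers who funded every reviewer protested*.
Nested islands: the RC island is itself inside an adjunct island, so wide scope is doubly excluded.
So the wide-scope reading for *every reviewer* is blocked.
(Only the surface reading survives: one fixed analyst with respect to all the relevant reviewers.)

No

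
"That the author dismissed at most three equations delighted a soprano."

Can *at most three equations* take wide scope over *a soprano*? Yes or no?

*at most three equations* occurs within the sentential subject *that the author dismissed at most three equations*.
Subjects — clausal subjects included — are islands for extraction, and QR is no exception.
*at most three equations* > *a soprano* would require crossing that boundary, which is illicit.

No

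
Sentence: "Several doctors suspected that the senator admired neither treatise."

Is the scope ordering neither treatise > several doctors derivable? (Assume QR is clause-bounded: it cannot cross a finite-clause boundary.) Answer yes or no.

*neither treatise* occurs within the finite complement clause *that the senator admired neither treatise*.
Under clause-bounded QR, a quantifier in an embedded finite clause cannot raise into the matrix clause.
So *neither treatise* cannot raise high enough to outscope *several doctors*; only the surface ordering *several doctors* > *neither treatise* is available.

No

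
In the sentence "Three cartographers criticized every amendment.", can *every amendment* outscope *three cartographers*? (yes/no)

Yes

*every amendment* is the matrix object and *three cartographers* the matrix subject; the two are clausemates.
Ordinary QR to a clause-peripheral position gives the wide-scope LF for the lower DP.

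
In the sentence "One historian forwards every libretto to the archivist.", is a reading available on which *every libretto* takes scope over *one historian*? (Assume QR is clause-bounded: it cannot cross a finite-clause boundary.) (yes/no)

Yes

*every libretto* is the matrix object and *one historian* the matrix subject; the two are clausemates.
QR within a single clause is free, so the lower quantifier may take scope over the higher one.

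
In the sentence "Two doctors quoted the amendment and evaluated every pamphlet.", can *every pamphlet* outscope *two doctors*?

*every pamphlet* occurs within one conjunct of the coordinate structure (*evaluated every pamphlet*).
Asymmetric QR out of one conjunct violates the Coordinate Structure Constraint.
So *every pamphlet* cannot raise high enough to outscope *two doctors*; only the surface ordering *two doctors* > *every pamphlet* is available.

No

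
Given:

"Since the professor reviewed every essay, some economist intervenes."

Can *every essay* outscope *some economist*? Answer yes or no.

No

The target quantifier *every essay* is part of the adjunct clause *since the professor reviewed every essay*.
Adjunct clauses are scope islands: a quantifier inside an adjunct cannot raise into the matrix clause.
So the wide-scope reading for *every essay* is blocked.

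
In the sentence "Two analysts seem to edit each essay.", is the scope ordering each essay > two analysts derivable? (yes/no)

The matrix predicate is a raising verb, whose infinitival complement is not a scope island — *each essay* can QR into the matrix clause.
Clause-internal QR can adjoin the lower DP above the subject, yielding the inverse reading.
Both orderings are possible: *two analysts* > *each essay* and *each essay* > *two analysts*.

Yes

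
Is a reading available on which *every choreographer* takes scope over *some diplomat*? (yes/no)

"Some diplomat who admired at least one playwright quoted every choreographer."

Yes

The relative clause *who admired at least one playwright* modifies *some diplomat*, but *every choreographer* is not inside that relative clause — it is an argument of the matrix verb.
No island intervenes, so both surface and inverse scope are derivable.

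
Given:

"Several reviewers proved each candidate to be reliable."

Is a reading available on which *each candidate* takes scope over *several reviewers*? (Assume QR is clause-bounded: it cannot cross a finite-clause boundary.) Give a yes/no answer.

Yes

The ECM infinitive is scope-transparent — *each candidate* is free to raise above *several reviewers*.
Since no island is crossed, the inverse ordering is licensed alongside surface scope.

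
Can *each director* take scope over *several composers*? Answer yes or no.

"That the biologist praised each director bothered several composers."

The DP *each director* is contained in the sentential subject *that the biologist praised each director*.
The subject-island constraint blocks QR out of a clausal subject.
The ordering *each director* > *several composers* is therefore underivable.

No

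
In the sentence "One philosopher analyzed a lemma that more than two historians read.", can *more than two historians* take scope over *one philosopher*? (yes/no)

*more than two historians* sits inside the relative clause *that more than two historians read* modifying *a lemma*.
The relative clause forms an island for QR, so the quantifier is confined to the head noun's restrictor.
There is no licit LF on which *more than two historians* c-commands *one philosopher*.
(Only the surface reading survives: one fixed philosopher with respect to all the relevant historians.)

No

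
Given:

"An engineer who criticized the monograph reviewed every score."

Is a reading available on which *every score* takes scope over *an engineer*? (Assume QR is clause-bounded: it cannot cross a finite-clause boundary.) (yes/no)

Although the sentence contains a relative clause (*who criticized the monograph*), *every score* is outside it, in the matrix VP.
No island intervenes, so both surface and inverse scope are derivable.

Yes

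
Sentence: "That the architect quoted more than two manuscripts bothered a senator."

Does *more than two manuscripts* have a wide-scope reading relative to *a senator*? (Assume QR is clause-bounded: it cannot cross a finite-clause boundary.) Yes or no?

*more than two manuscripts* is embedded in the sentential subject *that the architect quoted more than two manuscripts*.
The subject-island constraint blocks QR out of a clausal subject.
There is no licit LF on which *more than two manuscripts* c-commands *a senator*.

No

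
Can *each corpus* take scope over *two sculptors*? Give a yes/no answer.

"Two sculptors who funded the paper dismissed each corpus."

Yes

The RC *who funded the paper* is an island, but *each corpus* is not inside it — it is the matrix object, a clausemate of *two sculptors*.
Clause-internal QR can adjoin the lower DP above the subject, yielding the inverse reading.
Both orderings are possible: *two sculptors* > *each corpus* and *each corpus* > *two sculptors*.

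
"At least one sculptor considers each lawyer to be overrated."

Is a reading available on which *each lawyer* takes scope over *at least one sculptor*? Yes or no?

*each lawyer* is the subject of an ECM infinitive — the infinitival complement of an ECM verb is not a scope island, so *each lawyer* can raise into the matrix clause.
Ordinary QR to a clause-peripheral position gives the wide-scope LF for the lower DP.
The sentence is scopally ambiguous between *at least one sculptor* > *each lawyer* and *each lawyer* > *at least one sculptor*.

Yes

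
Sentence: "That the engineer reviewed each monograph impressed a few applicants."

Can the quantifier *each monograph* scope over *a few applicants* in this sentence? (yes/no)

Structurally, *each monograph* is inside the sentential subject *that the engineer reviewed each monograph*.
Sentential subjects are islands: a quantifier inside the subject clause cannot raise over the matrix predicate.
*each monograph* > *a few applicants* would require crossing that boundary, which is illicit.

No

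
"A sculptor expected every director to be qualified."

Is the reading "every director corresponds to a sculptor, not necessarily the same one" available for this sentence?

Yes

That reading corresponds to *every director* > *a sculptor*.
The ECM infinitive is scope-transparent — *every director* is free to raise above *a sculptor*.
Since no island is crossed, the inverse ordering is licensed alongside surface scope.
Both orderings are possible: *a sculptor* > *every director* and *every director* > *a sculptor*.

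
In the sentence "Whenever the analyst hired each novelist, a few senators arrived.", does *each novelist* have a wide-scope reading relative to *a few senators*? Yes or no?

*each novelist* sits inside the adjunct clause *whenever the analyst hired each novelist*.
Scope out of an adjunct clause is unavailable: QR respects the adjunct-island constraint.
*each novelist* > *a few senators* would require crossing that boundary, which is illicit.

No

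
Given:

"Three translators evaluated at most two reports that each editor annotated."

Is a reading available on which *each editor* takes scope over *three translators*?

No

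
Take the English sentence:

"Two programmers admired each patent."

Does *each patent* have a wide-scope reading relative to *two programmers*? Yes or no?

Yes

*each patent* and *two programmers* are in the same minimal clause.
Ordinary QR to a clause-peripheral position gives the wide-scope LF for the lower DP.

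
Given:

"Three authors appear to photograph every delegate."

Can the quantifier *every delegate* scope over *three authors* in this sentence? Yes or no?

The matrix predicate is a raising verb, whose infinitival complement is not a scope island — *every delegate* can QR into the matrix clause.
Since no island is crossed, the inverse ordering is licensed alongside surface scope.

Yes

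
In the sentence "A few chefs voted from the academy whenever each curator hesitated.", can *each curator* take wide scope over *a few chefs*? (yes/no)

No

The target quantifier *each curator* is part of the adjunct clause *whenever each curator hesitated*.
Adjuncts are opaque for quantifier raising; a quantifier in an adjunct stays inside it.
Hence only narrow scope for *each curator* (under *a few chefs*) survives.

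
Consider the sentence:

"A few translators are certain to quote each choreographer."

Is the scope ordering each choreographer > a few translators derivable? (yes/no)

Yes

Infinitival complements of raising predicates do not block QR; *each choreographer* and *a few translators* are effectively clausemates.
QR within a single clause is free, so the lower quantifier may take scope over the higher one.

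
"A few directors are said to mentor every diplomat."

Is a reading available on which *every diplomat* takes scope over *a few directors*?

Yes

*every diplomat* is inside a raising infinitive, which is transparent to QR (no CP barrier), so it behaves as a matrix argument.
Clause-internal QR can adjoin the lower DP above the subject, yielding the inverse reading.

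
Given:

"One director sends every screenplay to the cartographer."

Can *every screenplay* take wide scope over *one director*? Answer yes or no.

Yes

*one director* and *every screenplay* are co-arguments of the matrix verb, with nothing but a clause-internal boundary between them.
Since no island is crossed, the inverse ordering is licensed alongside surface scope.
Both orderings are possible: *one director* > *every screenplay* and *every screenplay* > *one director*.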